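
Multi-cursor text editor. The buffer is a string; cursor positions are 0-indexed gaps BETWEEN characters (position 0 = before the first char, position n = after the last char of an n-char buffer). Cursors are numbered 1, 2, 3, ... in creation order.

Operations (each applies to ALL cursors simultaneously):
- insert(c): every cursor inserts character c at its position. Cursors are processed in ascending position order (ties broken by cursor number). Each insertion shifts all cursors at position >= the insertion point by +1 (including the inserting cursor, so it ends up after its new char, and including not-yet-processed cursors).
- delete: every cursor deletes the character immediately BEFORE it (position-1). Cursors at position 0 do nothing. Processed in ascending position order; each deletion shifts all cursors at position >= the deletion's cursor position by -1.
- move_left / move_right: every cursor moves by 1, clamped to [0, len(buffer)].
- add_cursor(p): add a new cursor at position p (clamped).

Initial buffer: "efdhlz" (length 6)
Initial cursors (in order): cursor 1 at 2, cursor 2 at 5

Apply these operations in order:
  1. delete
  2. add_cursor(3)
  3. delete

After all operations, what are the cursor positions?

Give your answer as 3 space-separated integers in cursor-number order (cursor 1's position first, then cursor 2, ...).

Answer: 0 0 0

Derivation:
After op 1 (delete): buffer="edhz" (len 4), cursors c1@1 c2@3, authorship ....
After op 2 (add_cursor(3)): buffer="edhz" (len 4), cursors c1@1 c2@3 c3@3, authorship ....
After op 3 (delete): buffer="z" (len 1), cursors c1@0 c2@0 c3@0, authorship .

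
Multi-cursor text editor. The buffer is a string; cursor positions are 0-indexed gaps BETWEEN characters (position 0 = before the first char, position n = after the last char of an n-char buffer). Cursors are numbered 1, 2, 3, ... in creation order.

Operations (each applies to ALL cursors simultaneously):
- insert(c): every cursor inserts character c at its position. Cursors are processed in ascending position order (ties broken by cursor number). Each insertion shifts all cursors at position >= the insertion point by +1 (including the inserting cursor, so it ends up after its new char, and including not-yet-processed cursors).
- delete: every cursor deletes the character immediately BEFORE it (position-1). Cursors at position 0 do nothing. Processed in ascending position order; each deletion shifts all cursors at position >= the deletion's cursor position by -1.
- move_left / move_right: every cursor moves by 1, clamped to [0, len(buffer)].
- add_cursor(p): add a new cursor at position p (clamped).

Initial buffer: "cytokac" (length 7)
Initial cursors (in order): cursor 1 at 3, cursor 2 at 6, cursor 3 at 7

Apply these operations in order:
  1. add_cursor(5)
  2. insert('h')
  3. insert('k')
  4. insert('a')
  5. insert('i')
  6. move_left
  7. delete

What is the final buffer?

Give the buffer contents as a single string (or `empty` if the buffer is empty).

After op 1 (add_cursor(5)): buffer="cytokac" (len 7), cursors c1@3 c4@5 c2@6 c3@7, authorship .......
After op 2 (insert('h')): buffer="cythokhahch" (len 11), cursors c1@4 c4@7 c2@9 c3@11, authorship ...1..4.2.3
After op 3 (insert('k')): buffer="cythkokhkahkchk" (len 15), cursors c1@5 c4@9 c2@12 c3@15, authorship ...11..44.22.33
After op 4 (insert('a')): buffer="cythkaokhkaahkachka" (len 19), cursors c1@6 c4@11 c2@15 c3@19, authorship ...111..444.222.333
After op 5 (insert('i')): buffer="cythkaiokhkaiahkaichkai" (len 23), cursors c1@7 c4@13 c2@18 c3@23, authorship ...1111..4444.2222.3333
After op 6 (move_left): buffer="cythkaiokhkaiahkaichkai" (len 23), cursors c1@6 c4@12 c2@17 c3@22, authorship ...1111..4444.2222.3333
After op 7 (delete): buffer="cythkiokhkiahkichki" (len 19), cursors c1@5 c4@10 c2@14 c3@18, authorship ...111..444.222.333

Answer: cythkiokhkiahkichki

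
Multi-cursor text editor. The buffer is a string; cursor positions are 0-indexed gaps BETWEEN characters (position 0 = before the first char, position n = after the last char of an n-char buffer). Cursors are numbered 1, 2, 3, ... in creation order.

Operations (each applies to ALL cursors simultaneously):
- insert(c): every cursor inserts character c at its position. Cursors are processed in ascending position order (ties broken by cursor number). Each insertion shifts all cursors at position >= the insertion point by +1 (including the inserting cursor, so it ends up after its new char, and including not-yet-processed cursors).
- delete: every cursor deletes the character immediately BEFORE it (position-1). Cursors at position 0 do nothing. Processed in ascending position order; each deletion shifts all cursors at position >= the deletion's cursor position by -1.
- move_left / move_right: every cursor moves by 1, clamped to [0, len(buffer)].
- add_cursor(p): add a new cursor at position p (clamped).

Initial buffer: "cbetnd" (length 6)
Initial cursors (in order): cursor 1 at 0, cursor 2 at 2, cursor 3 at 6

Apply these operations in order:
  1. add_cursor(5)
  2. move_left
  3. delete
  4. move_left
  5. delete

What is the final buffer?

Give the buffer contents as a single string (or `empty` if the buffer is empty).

Answer: ed

Derivation:
After op 1 (add_cursor(5)): buffer="cbetnd" (len 6), cursors c1@0 c2@2 c4@5 c3@6, authorship ......
After op 2 (move_left): buffer="cbetnd" (len 6), cursors c1@0 c2@1 c4@4 c3@5, authorship ......
After op 3 (delete): buffer="bed" (len 3), cursors c1@0 c2@0 c3@2 c4@2, authorship ...
After op 4 (move_left): buffer="bed" (len 3), cursors c1@0 c2@0 c3@1 c4@1, authorship ...
After op 5 (delete): buffer="ed" (len 2), cursors c1@0 c2@0 c3@0 c4@0, authorship ..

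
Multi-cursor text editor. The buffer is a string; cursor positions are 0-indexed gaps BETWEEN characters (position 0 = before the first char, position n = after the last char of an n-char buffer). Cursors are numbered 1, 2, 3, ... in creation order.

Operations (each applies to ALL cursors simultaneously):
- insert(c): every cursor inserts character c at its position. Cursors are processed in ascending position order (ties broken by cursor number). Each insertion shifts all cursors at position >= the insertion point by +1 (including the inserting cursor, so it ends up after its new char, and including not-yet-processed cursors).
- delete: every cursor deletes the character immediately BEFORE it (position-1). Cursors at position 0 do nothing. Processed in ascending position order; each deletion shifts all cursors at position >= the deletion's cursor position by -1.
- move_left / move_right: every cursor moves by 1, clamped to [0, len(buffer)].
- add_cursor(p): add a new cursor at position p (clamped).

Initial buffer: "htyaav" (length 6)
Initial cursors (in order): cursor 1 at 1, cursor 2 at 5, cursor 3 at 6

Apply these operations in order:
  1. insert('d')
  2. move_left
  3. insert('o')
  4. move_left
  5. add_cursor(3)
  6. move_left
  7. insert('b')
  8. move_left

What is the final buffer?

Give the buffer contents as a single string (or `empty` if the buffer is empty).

After op 1 (insert('d')): buffer="hdtyaadvd" (len 9), cursors c1@2 c2@7 c3@9, authorship .1....2.3
After op 2 (move_left): buffer="hdtyaadvd" (len 9), cursors c1@1 c2@6 c3@8, authorship .1....2.3
After op 3 (insert('o')): buffer="hodtyaaodvod" (len 12), cursors c1@2 c2@8 c3@11, authorship .11....22.33
After op 4 (move_left): buffer="hodtyaaodvod" (len 12), cursors c1@1 c2@7 c3@10, authorship .11....22.33
After op 5 (add_cursor(3)): buffer="hodtyaaodvod" (len 12), cursors c1@1 c4@3 c2@7 c3@10, authorship .11....22.33
After op 6 (move_left): buffer="hodtyaaodvod" (len 12), cursors c1@0 c4@2 c2@6 c3@9, authorship .11....22.33
After op 7 (insert('b')): buffer="bhobdtyabaodbvod" (len 16), cursors c1@1 c4@4 c2@9 c3@13, authorship 1.141...2.223.33
After op 8 (move_left): buffer="bhobdtyabaodbvod" (len 16), cursors c1@0 c4@3 c2@8 c3@12, authorship 1.141...2.223.33

Answer: bhobdtyabaodbvod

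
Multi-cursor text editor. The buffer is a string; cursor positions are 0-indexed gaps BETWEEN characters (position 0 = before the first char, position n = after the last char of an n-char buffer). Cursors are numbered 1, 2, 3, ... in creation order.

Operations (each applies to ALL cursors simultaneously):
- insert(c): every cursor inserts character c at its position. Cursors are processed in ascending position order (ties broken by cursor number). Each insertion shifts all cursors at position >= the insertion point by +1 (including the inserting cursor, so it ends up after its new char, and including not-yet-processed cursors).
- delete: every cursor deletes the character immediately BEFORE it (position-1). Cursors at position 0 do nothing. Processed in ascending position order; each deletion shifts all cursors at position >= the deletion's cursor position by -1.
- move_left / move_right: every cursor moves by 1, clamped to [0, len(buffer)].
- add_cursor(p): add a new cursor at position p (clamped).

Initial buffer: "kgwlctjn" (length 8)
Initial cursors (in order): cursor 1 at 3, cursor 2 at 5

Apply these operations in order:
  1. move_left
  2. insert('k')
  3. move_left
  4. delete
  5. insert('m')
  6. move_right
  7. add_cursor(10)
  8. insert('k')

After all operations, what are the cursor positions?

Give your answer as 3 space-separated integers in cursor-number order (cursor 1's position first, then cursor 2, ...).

After op 1 (move_left): buffer="kgwlctjn" (len 8), cursors c1@2 c2@4, authorship ........
After op 2 (insert('k')): buffer="kgkwlkctjn" (len 10), cursors c1@3 c2@6, authorship ..1..2....
After op 3 (move_left): buffer="kgkwlkctjn" (len 10), cursors c1@2 c2@5, authorship ..1..2....
After op 4 (delete): buffer="kkwkctjn" (len 8), cursors c1@1 c2@3, authorship .1.2....
After op 5 (insert('m')): buffer="kmkwmkctjn" (len 10), cursors c1@2 c2@5, authorship .11.22....
After op 6 (move_right): buffer="kmkwmkctjn" (len 10), cursors c1@3 c2@6, authorship .11.22....
After op 7 (add_cursor(10)): buffer="kmkwmkctjn" (len 10), cursors c1@3 c2@6 c3@10, authorship .11.22....
After op 8 (insert('k')): buffer="kmkkwmkkctjnk" (len 13), cursors c1@4 c2@8 c3@13, authorship .111.222....3

Answer: 4 8 13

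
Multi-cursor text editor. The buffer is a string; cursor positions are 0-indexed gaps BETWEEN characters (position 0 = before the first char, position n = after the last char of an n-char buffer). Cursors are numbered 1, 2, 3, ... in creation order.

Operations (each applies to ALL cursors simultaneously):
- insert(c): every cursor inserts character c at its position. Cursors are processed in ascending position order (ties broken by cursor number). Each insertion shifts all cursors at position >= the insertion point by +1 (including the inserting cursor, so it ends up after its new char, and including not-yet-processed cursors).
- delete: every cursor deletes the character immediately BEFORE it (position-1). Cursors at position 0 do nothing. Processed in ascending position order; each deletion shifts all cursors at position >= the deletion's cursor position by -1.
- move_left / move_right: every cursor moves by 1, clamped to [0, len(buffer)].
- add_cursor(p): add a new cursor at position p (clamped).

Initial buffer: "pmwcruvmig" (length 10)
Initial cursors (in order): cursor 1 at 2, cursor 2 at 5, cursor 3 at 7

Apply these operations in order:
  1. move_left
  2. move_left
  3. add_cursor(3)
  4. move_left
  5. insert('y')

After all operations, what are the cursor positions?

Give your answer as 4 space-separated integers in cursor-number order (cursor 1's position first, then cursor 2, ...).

After op 1 (move_left): buffer="pmwcruvmig" (len 10), cursors c1@1 c2@4 c3@6, authorship ..........
After op 2 (move_left): buffer="pmwcruvmig" (len 10), cursors c1@0 c2@3 c3@5, authorship ..........
After op 3 (add_cursor(3)): buffer="pmwcruvmig" (len 10), cursors c1@0 c2@3 c4@3 c3@5, authorship ..........
After op 4 (move_left): buffer="pmwcruvmig" (len 10), cursors c1@0 c2@2 c4@2 c3@4, authorship ..........
After op 5 (insert('y')): buffer="ypmyywcyruvmig" (len 14), cursors c1@1 c2@5 c4@5 c3@8, authorship 1..24..3......

Answer: 1 5 8 5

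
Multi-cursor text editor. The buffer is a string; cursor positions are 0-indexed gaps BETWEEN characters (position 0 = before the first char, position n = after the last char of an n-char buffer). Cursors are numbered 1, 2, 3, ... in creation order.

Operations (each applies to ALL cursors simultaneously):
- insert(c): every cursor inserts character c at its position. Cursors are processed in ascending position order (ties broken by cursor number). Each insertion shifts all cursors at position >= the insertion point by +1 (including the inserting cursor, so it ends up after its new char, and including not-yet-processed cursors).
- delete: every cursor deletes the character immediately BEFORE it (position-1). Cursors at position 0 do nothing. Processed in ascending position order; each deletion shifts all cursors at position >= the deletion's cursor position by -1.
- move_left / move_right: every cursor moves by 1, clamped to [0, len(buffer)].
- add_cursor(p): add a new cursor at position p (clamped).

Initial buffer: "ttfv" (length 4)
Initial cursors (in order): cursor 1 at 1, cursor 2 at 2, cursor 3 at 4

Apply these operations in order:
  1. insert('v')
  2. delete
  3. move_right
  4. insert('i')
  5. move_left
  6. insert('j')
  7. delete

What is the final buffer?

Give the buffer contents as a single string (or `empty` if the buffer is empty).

After op 1 (insert('v')): buffer="tvtvfvv" (len 7), cursors c1@2 c2@4 c3@7, authorship .1.2..3
After op 2 (delete): buffer="ttfv" (len 4), cursors c1@1 c2@2 c3@4, authorship ....
After op 3 (move_right): buffer="ttfv" (len 4), cursors c1@2 c2@3 c3@4, authorship ....
After op 4 (insert('i')): buffer="ttifivi" (len 7), cursors c1@3 c2@5 c3@7, authorship ..1.2.3
After op 5 (move_left): buffer="ttifivi" (len 7), cursors c1@2 c2@4 c3@6, authorship ..1.2.3
After op 6 (insert('j')): buffer="ttjifjivji" (len 10), cursors c1@3 c2@6 c3@9, authorship ..11.22.33
After op 7 (delete): buffer="ttifivi" (len 7), cursors c1@2 c2@4 c3@6, authorship ..1.2.3

Answer: ttifivi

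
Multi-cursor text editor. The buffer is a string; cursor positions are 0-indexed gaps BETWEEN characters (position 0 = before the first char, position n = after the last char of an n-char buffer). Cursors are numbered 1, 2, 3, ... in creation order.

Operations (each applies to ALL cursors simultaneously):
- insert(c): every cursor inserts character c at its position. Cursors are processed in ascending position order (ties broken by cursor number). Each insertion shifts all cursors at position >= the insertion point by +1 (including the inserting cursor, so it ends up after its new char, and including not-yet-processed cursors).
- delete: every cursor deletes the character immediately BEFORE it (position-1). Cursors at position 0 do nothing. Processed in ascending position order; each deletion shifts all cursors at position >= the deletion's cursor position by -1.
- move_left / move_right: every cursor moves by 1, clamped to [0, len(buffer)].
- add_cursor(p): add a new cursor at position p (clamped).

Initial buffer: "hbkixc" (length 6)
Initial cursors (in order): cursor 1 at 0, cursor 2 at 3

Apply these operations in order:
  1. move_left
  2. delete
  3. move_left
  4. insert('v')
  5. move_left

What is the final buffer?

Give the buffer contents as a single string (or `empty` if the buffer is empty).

Answer: vvhkixc

Derivation:
After op 1 (move_left): buffer="hbkixc" (len 6), cursors c1@0 c2@2, authorship ......
After op 2 (delete): buffer="hkixc" (len 5), cursors c1@0 c2@1, authorship .....
After op 3 (move_left): buffer="hkixc" (len 5), cursors c1@0 c2@0, authorship .....
After op 4 (insert('v')): buffer="vvhkixc" (len 7), cursors c1@2 c2@2, authorship 12.....
After op 5 (move_left): buffer="vvhkixc" (len 7), cursors c1@1 c2@1, authorship 12.....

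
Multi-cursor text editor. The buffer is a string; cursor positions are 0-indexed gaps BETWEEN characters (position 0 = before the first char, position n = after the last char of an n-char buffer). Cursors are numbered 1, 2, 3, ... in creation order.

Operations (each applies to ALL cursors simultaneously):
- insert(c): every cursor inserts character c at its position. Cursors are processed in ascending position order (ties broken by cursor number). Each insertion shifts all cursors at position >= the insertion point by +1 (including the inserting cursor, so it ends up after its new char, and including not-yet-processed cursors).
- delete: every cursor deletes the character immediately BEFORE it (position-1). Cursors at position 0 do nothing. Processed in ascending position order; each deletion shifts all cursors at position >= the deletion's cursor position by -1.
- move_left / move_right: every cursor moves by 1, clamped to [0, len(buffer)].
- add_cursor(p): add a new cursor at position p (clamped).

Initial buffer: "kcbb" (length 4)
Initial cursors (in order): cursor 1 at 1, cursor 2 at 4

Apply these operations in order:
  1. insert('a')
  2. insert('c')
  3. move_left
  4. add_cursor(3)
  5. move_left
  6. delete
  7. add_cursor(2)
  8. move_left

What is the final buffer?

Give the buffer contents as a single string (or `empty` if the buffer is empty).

After op 1 (insert('a')): buffer="kacbba" (len 6), cursors c1@2 c2@6, authorship .1...2
After op 2 (insert('c')): buffer="kaccbbac" (len 8), cursors c1@3 c2@8, authorship .11...22
After op 3 (move_left): buffer="kaccbbac" (len 8), cursors c1@2 c2@7, authorship .11...22
After op 4 (add_cursor(3)): buffer="kaccbbac" (len 8), cursors c1@2 c3@3 c2@7, authorship .11...22
After op 5 (move_left): buffer="kaccbbac" (len 8), cursors c1@1 c3@2 c2@6, authorship .11...22
After op 6 (delete): buffer="ccbac" (len 5), cursors c1@0 c3@0 c2@3, authorship 1..22
After op 7 (add_cursor(2)): buffer="ccbac" (len 5), cursors c1@0 c3@0 c4@2 c2@3, authorship 1..22
After op 8 (move_left): buffer="ccbac" (len 5), cursors c1@0 c3@0 c4@1 c2@2, authorship 1..22

Answer: ccbac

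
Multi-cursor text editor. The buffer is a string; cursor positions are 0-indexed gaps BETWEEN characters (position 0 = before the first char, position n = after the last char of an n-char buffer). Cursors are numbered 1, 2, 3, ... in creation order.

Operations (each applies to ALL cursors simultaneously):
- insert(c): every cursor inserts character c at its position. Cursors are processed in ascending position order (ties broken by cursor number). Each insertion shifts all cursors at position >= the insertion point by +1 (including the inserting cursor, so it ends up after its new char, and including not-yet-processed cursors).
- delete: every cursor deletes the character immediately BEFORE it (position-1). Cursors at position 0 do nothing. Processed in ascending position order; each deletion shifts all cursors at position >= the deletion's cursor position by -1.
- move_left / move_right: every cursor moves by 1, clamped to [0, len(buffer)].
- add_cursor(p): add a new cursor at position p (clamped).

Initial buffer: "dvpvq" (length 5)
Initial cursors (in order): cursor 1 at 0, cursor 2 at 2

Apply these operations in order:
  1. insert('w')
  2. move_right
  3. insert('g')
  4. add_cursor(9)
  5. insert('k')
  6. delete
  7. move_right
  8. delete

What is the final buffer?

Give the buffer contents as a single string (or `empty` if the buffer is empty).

After op 1 (insert('w')): buffer="wdvwpvq" (len 7), cursors c1@1 c2@4, authorship 1..2...
After op 2 (move_right): buffer="wdvwpvq" (len 7), cursors c1@2 c2@5, authorship 1..2...
After op 3 (insert('g')): buffer="wdgvwpgvq" (len 9), cursors c1@3 c2@7, authorship 1.1.2.2..
After op 4 (add_cursor(9)): buffer="wdgvwpgvq" (len 9), cursors c1@3 c2@7 c3@9, authorship 1.1.2.2..
After op 5 (insert('k')): buffer="wdgkvwpgkvqk" (len 12), cursors c1@4 c2@9 c3@12, authorship 1.11.2.22..3
After op 6 (delete): buffer="wdgvwpgvq" (len 9), cursors c1@3 c2@7 c3@9, authorship 1.1.2.2..
After op 7 (move_right): buffer="wdgvwpgvq" (len 9), cursors c1@4 c2@8 c3@9, authorship 1.1.2.2..
After op 8 (delete): buffer="wdgwpg" (len 6), cursors c1@3 c2@6 c3@6, authorship 1.12.2

Answer: wdgwpg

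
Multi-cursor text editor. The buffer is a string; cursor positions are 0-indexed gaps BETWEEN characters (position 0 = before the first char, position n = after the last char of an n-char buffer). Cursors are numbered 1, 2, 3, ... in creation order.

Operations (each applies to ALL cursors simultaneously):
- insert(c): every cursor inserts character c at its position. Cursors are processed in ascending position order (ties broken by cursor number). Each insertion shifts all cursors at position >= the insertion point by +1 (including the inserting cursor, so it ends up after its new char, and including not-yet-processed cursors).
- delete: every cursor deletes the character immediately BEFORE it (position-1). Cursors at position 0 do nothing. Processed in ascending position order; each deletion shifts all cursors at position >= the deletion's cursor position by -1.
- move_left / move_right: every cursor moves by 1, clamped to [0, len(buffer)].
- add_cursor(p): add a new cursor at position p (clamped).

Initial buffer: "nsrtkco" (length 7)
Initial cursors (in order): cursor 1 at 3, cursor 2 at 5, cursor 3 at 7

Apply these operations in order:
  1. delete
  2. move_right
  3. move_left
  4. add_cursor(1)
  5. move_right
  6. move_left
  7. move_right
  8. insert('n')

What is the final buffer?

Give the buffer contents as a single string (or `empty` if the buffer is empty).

After op 1 (delete): buffer="nstc" (len 4), cursors c1@2 c2@3 c3@4, authorship ....
After op 2 (move_right): buffer="nstc" (len 4), cursors c1@3 c2@4 c3@4, authorship ....
After op 3 (move_left): buffer="nstc" (len 4), cursors c1@2 c2@3 c3@3, authorship ....
After op 4 (add_cursor(1)): buffer="nstc" (len 4), cursors c4@1 c1@2 c2@3 c3@3, authorship ....
After op 5 (move_right): buffer="nstc" (len 4), cursors c4@2 c1@3 c2@4 c3@4, authorship ....
After op 6 (move_left): buffer="nstc" (len 4), cursors c4@1 c1@2 c2@3 c3@3, authorship ....
After op 7 (move_right): buffer="nstc" (len 4), cursors c4@2 c1@3 c2@4 c3@4, authorship ....
After op 8 (insert('n')): buffer="nsntncnn" (len 8), cursors c4@3 c1@5 c2@8 c3@8, authorship ..4.1.23

Answer: nsntncnn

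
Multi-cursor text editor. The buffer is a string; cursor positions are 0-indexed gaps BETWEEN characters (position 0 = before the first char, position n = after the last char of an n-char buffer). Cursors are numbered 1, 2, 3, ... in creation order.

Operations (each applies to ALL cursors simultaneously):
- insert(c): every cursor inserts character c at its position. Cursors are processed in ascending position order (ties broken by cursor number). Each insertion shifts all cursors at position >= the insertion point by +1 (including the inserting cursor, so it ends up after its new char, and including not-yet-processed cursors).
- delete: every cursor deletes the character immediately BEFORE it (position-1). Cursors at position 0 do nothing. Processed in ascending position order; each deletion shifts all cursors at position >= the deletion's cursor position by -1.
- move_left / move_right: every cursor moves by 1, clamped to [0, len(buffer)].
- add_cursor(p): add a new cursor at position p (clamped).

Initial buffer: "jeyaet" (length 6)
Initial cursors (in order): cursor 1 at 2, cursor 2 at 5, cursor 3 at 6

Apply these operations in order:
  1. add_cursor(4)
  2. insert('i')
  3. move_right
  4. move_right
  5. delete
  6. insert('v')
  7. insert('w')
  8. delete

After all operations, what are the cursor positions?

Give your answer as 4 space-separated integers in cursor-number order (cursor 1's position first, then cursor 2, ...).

After op 1 (add_cursor(4)): buffer="jeyaet" (len 6), cursors c1@2 c4@4 c2@5 c3@6, authorship ......
After op 2 (insert('i')): buffer="jeiyaieiti" (len 10), cursors c1@3 c4@6 c2@8 c3@10, authorship ..1..4.2.3
After op 3 (move_right): buffer="jeiyaieiti" (len 10), cursors c1@4 c4@7 c2@9 c3@10, authorship ..1..4.2.3
After op 4 (move_right): buffer="jeiyaieiti" (len 10), cursors c1@5 c4@8 c2@10 c3@10, authorship ..1..4.2.3
After op 5 (delete): buffer="jeiyie" (len 6), cursors c1@4 c2@6 c3@6 c4@6, authorship ..1.4.
After op 6 (insert('v')): buffer="jeiyvievvv" (len 10), cursors c1@5 c2@10 c3@10 c4@10, authorship ..1.14.234
After op 7 (insert('w')): buffer="jeiyvwievvvwww" (len 14), cursors c1@6 c2@14 c3@14 c4@14, authorship ..1.114.234234
After op 8 (delete): buffer="jeiyvievvv" (len 10), cursors c1@5 c2@10 c3@10 c4@10, authorship ..1.14.234

Answer: 5 10 10 10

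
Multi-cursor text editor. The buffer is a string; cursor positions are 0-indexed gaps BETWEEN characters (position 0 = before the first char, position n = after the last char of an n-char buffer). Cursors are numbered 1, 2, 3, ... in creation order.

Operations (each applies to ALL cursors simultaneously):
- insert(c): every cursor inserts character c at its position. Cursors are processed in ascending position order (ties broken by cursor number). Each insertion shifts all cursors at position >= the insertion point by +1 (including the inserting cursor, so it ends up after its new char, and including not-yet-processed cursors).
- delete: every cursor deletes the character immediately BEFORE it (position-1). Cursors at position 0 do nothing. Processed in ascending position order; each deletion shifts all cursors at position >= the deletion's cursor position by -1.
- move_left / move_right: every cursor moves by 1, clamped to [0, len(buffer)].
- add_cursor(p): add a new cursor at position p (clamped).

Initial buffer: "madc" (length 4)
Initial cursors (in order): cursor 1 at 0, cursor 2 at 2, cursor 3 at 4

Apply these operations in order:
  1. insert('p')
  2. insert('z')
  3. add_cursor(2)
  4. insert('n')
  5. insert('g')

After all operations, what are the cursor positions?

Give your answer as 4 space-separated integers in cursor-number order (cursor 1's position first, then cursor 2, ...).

After op 1 (insert('p')): buffer="pmapdcp" (len 7), cursors c1@1 c2@4 c3@7, authorship 1..2..3
After op 2 (insert('z')): buffer="pzmapzdcpz" (len 10), cursors c1@2 c2@6 c3@10, authorship 11..22..33
After op 3 (add_cursor(2)): buffer="pzmapzdcpz" (len 10), cursors c1@2 c4@2 c2@6 c3@10, authorship 11..22..33
After op 4 (insert('n')): buffer="pznnmapzndcpzn" (len 14), cursors c1@4 c4@4 c2@9 c3@14, authorship 1114..222..333
After op 5 (insert('g')): buffer="pznnggmapzngdcpzng" (len 18), cursors c1@6 c4@6 c2@12 c3@18, authorship 111414..2222..3333

Answer: 6 12 18 6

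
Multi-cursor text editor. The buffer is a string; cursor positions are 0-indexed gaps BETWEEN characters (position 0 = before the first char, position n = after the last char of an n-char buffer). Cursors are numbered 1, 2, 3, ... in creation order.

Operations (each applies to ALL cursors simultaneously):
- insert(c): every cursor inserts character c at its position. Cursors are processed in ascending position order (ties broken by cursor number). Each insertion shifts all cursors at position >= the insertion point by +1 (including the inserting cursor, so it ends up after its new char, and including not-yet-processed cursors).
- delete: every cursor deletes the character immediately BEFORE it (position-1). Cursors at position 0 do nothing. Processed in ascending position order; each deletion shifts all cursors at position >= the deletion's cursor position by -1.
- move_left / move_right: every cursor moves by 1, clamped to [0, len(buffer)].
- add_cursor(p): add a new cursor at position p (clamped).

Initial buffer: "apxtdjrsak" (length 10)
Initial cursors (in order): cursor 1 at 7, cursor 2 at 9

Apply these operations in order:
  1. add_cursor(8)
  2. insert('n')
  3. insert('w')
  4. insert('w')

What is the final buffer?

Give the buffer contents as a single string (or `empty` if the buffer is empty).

After op 1 (add_cursor(8)): buffer="apxtdjrsak" (len 10), cursors c1@7 c3@8 c2@9, authorship ..........
After op 2 (insert('n')): buffer="apxtdjrnsnank" (len 13), cursors c1@8 c3@10 c2@12, authorship .......1.3.2.
After op 3 (insert('w')): buffer="apxtdjrnwsnwanwk" (len 16), cursors c1@9 c3@12 c2@15, authorship .......11.33.22.
After op 4 (insert('w')): buffer="apxtdjrnwwsnwwanwwk" (len 19), cursors c1@10 c3@14 c2@18, authorship .......111.333.222.

Answer: apxtdjrnwwsnwwanwwk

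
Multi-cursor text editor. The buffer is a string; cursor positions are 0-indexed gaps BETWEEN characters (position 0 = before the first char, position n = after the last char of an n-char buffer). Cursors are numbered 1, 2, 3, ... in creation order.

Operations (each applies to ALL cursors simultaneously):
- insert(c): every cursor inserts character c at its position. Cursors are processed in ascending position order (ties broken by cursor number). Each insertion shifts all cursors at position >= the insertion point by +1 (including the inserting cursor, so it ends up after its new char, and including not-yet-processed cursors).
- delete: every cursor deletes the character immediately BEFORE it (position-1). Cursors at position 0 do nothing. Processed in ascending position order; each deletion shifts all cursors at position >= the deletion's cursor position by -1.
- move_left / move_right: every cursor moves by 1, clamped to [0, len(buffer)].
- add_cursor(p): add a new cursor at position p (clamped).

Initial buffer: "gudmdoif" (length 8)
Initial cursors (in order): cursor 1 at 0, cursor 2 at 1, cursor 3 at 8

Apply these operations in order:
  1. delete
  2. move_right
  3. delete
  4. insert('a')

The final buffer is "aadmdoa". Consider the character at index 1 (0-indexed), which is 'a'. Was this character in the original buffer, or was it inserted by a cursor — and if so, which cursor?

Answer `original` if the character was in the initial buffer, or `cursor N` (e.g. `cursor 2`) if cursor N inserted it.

Answer: cursor 2

Derivation:
After op 1 (delete): buffer="udmdoi" (len 6), cursors c1@0 c2@0 c3@6, authorship ......
After op 2 (move_right): buffer="udmdoi" (len 6), cursors c1@1 c2@1 c3@6, authorship ......
After op 3 (delete): buffer="dmdo" (len 4), cursors c1@0 c2@0 c3@4, authorship ....
After op 4 (insert('a')): buffer="aadmdoa" (len 7), cursors c1@2 c2@2 c3@7, authorship 12....3
Authorship (.=original, N=cursor N): 1 2 . . . . 3
Index 1: author = 2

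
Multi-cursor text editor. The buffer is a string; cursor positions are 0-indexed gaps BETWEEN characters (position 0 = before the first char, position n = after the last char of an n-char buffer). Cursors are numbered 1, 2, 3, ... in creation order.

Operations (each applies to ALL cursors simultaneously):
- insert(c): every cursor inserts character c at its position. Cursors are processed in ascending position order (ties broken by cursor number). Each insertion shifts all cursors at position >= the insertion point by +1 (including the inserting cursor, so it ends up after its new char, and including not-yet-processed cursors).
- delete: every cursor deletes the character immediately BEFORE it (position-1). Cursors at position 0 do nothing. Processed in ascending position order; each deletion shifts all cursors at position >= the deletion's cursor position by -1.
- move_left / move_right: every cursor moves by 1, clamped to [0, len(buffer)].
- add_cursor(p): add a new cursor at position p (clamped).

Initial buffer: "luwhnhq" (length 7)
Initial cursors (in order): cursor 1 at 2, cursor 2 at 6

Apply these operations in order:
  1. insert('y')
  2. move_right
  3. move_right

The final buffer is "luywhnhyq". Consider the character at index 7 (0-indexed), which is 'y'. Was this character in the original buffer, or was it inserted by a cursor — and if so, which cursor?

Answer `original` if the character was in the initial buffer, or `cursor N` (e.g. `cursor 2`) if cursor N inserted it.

After op 1 (insert('y')): buffer="luywhnhyq" (len 9), cursors c1@3 c2@8, authorship ..1....2.
After op 2 (move_right): buffer="luywhnhyq" (len 9), cursors c1@4 c2@9, authorship ..1....2.
After op 3 (move_right): buffer="luywhnhyq" (len 9), cursors c1@5 c2@9, authorship ..1....2.
Authorship (.=original, N=cursor N): . . 1 . . . . 2 .
Index 7: author = 2

Answer: cursor 2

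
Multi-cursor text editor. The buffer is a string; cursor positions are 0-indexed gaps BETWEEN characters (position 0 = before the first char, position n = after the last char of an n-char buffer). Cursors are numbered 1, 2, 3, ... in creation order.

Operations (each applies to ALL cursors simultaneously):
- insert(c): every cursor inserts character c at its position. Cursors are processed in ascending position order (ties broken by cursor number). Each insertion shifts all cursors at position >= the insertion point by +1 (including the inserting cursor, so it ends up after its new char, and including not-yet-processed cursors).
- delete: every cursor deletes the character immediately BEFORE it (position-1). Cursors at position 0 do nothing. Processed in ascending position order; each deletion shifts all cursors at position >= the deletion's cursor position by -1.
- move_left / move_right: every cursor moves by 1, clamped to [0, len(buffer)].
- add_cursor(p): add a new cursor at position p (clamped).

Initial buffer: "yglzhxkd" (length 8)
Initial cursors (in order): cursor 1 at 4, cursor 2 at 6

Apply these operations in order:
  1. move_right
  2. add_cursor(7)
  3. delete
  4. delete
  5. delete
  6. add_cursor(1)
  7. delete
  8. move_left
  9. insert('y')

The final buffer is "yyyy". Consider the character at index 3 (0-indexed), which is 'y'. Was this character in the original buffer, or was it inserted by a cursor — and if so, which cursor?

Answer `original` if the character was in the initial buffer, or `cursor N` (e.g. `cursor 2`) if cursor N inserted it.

After op 1 (move_right): buffer="yglzhxkd" (len 8), cursors c1@5 c2@7, authorship ........
After op 2 (add_cursor(7)): buffer="yglzhxkd" (len 8), cursors c1@5 c2@7 c3@7, authorship ........
After op 3 (delete): buffer="yglzd" (len 5), cursors c1@4 c2@4 c3@4, authorship .....
After op 4 (delete): buffer="yd" (len 2), cursors c1@1 c2@1 c3@1, authorship ..
After op 5 (delete): buffer="d" (len 1), cursors c1@0 c2@0 c3@0, authorship .
After op 6 (add_cursor(1)): buffer="d" (len 1), cursors c1@0 c2@0 c3@0 c4@1, authorship .
After op 7 (delete): buffer="" (len 0), cursors c1@0 c2@0 c3@0 c4@0, authorship 
After op 8 (move_left): buffer="" (len 0), cursors c1@0 c2@0 c3@0 c4@0, authorship 
After op 9 (insert('y')): buffer="yyyy" (len 4), cursors c1@4 c2@4 c3@4 c4@4, authorship 1234
Authorship (.=original, N=cursor N): 1 2 3 4
Index 3: author = 4

Answer: cursor 4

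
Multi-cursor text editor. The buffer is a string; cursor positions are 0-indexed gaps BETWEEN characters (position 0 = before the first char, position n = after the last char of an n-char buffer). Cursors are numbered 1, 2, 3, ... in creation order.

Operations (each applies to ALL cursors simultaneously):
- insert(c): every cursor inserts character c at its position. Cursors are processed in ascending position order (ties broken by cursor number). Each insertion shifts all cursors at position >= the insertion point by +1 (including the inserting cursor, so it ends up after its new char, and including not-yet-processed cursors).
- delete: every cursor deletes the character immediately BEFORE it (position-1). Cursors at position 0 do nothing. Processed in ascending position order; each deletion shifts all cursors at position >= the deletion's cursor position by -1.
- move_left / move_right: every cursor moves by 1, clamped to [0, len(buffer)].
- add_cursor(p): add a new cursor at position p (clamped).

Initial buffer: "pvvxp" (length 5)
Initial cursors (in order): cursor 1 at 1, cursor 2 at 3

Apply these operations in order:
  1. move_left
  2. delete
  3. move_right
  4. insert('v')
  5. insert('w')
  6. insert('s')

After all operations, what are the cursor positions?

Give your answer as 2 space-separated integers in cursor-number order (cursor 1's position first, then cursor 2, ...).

Answer: 4 8

Derivation:
After op 1 (move_left): buffer="pvvxp" (len 5), cursors c1@0 c2@2, authorship .....
After op 2 (delete): buffer="pvxp" (len 4), cursors c1@0 c2@1, authorship ....
After op 3 (move_right): buffer="pvxp" (len 4), cursors c1@1 c2@2, authorship ....
After op 4 (insert('v')): buffer="pvvvxp" (len 6), cursors c1@2 c2@4, authorship .1.2..
After op 5 (insert('w')): buffer="pvwvvwxp" (len 8), cursors c1@3 c2@6, authorship .11.22..
After op 6 (insert('s')): buffer="pvwsvvwsxp" (len 10), cursors c1@4 c2@8, authorship .111.222..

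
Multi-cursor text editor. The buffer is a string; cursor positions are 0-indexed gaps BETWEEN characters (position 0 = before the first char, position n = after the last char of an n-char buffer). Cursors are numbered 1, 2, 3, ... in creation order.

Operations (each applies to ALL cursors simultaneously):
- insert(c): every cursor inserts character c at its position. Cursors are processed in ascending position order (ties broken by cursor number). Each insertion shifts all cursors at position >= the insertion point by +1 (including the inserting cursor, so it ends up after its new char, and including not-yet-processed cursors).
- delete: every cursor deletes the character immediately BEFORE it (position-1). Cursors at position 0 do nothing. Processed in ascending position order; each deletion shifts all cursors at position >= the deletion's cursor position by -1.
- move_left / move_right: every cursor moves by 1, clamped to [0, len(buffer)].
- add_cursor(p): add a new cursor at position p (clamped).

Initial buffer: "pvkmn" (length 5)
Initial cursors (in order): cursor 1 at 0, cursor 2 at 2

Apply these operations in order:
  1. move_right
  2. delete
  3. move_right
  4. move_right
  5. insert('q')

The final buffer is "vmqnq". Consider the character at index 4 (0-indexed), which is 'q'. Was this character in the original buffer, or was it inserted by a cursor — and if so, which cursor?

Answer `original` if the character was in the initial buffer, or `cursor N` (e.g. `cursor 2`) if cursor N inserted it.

Answer: cursor 2

Derivation:
After op 1 (move_right): buffer="pvkmn" (len 5), cursors c1@1 c2@3, authorship .....
After op 2 (delete): buffer="vmn" (len 3), cursors c1@0 c2@1, authorship ...
After op 3 (move_right): buffer="vmn" (len 3), cursors c1@1 c2@2, authorship ...
After op 4 (move_right): buffer="vmn" (len 3), cursors c1@2 c2@3, authorship ...
After op 5 (insert('q')): buffer="vmqnq" (len 5), cursors c1@3 c2@5, authorship ..1.2
Authorship (.=original, N=cursor N): . . 1 . 2
Index 4: author = 2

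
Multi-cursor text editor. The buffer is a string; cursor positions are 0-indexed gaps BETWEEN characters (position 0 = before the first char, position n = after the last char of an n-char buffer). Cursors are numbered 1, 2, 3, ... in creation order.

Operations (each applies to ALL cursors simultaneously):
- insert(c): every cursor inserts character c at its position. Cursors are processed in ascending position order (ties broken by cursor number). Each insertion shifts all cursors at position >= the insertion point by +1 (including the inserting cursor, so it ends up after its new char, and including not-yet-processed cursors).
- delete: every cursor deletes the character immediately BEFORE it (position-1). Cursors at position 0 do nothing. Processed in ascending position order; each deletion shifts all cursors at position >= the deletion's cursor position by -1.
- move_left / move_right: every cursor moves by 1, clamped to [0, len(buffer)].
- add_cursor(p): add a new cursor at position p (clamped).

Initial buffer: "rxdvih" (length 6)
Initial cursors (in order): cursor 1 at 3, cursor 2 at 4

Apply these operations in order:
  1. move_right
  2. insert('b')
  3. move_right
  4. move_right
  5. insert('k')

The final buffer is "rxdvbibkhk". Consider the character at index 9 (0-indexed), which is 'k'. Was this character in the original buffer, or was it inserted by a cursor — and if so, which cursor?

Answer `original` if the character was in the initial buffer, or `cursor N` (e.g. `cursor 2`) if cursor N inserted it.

After op 1 (move_right): buffer="rxdvih" (len 6), cursors c1@4 c2@5, authorship ......
After op 2 (insert('b')): buffer="rxdvbibh" (len 8), cursors c1@5 c2@7, authorship ....1.2.
After op 3 (move_right): buffer="rxdvbibh" (len 8), cursors c1@6 c2@8, authorship ....1.2.
After op 4 (move_right): buffer="rxdvbibh" (len 8), cursors c1@7 c2@8, authorship ....1.2.
After op 5 (insert('k')): buffer="rxdvbibkhk" (len 10), cursors c1@8 c2@10, authorship ....1.21.2
Authorship (.=original, N=cursor N): . . . . 1 . 2 1 . 2
Index 9: author = 2

Answer: cursor 2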